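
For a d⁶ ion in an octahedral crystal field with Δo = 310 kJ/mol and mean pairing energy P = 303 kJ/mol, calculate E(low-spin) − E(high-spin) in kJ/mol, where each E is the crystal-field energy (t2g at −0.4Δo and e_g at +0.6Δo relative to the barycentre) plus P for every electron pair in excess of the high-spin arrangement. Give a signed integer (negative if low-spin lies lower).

-14

In the high-spin limit (t2g^4 e_g^2) the orbital term is -0.4Δo = -124 kJ/mol, with no excess pairing.
Low-spin t2g^6 e_g^0 gives -2.4Δo = -744 kJ/mol, but forming 2 extra pairs costs 2P = 606 kJ/mol, so E(LS) = -744 + 606 = -138 kJ/mol.
E(LS) − E(HS) = -138 − (-124) = -14 kJ/mol.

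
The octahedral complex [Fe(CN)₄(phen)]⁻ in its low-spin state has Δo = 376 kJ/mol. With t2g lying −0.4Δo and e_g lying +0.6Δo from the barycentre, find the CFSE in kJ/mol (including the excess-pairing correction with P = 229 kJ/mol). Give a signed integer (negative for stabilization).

-294

Ligand charges: 4×(-1) from CN⁻ and 1×(+0) from phen sum to -4; with overall charge -1, Fe is +3.
Group 8 minus oxidation state +3 gives a d⁵ configuration for Fe³⁺.
Electron filling gives t2g^5 e_g^0.
Orbital CFSE = 5(-0.4) + 0(0.6) = -2.0Δo = -2.0 × 376 = -752 kJ/mol.
High-spin d⁵ would be t2g^3 e_g^2 with 0 pairs; low-spin has 2, so 2 excess pairs cost +2P = +458 kJ/mol.
Net CFSE = -752 + 458 = -294 kJ/mol.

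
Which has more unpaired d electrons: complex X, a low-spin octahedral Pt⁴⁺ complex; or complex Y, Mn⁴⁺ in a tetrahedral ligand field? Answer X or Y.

Y

X: Pt⁴⁺: group 10, so d-count = 10 − 4 = 6; t₂g⁶ eg⁰ → 0 unpaired.
Y: Group 7 minus oxidation state +4 gives a d³ configuration for Mn⁴⁺; With tetrahedral geometry the complex is necessarily high-spin; e^2 t2^1 → 3 unpaired.
So Y has more unpaired electrons.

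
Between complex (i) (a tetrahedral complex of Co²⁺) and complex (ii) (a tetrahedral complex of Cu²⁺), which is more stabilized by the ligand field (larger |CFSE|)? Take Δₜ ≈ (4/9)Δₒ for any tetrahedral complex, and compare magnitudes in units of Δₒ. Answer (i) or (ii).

(i)

(i): Group 9 minus oxidation state +2 gives a d⁷ configuration for Co²⁺; Tetrahedral fields are weak (Δₜ ≈ 4/9 Δₒ), so electrons fill high-spin; e⁴ t₂³, CFSE = -1.2Δₜ ≈ -0.53Δₒ.
(ii): Cu is in group 11, so Cu²⁺ is d⁹ (11 − 2 = 9); Tetrahedral splitting is small, so the complex is high-spin; e^4 t2^5, CFSE = -0.4Δₜ ≈ -0.18Δₒ.
So (i) has the larger |CFSE|.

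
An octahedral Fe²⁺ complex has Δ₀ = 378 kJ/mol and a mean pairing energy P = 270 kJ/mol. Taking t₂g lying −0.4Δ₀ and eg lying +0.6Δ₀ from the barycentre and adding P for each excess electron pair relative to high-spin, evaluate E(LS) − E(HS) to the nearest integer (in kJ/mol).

-216

Group 8 minus oxidation state +2 gives a d⁶ configuration for Fe²⁺.
High-spin d⁶ fills as t₂g⁴ eg² with CFSE 4(−0.4) + 2(+0.6) = -0.4Δ₀ = -151 kJ/mol.
Low-spin: t₂g⁶ eg⁰, orbital CFSE = -2.4Δ₀ = -907 kJ/mol; plus 2 excess pairs × P = +540 kJ/mol; total -367 kJ/mol.
The difference is -367 − (-151) = -216 kJ/mol, so low-spin lies lower.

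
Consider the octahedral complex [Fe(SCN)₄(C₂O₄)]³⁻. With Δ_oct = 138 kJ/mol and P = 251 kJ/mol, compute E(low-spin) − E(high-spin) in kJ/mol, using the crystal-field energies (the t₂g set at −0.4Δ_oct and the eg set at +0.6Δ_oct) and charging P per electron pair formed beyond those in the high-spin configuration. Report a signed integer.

Ligand charges: 4×(-1) from SCN⁻ and 1×(-2) from C₂O₄²⁻ sum to -6; with overall charge -3, Fe is +3.
Fe sits in group 8; removing 3 electrons leaves Fe³⁺ with 8 − 3 = 5 d electrons.
High-spin d⁵ fills as t₂g³ eg² with CFSE 3(−0.4) + 2(+0.6) = 0.0Δ_oct = 0 kJ/mol.
For low-spin the configuration is t₂g⁵ eg⁰: orbital energy -2.0 × 138 = -276 kJ/mol, and 2 additional pairs relative to high-spin add 502 kJ/mol, giving 226 kJ/mol.
The difference is 226 − (0) = 226 kJ/mol, so high-spin lies lower.

226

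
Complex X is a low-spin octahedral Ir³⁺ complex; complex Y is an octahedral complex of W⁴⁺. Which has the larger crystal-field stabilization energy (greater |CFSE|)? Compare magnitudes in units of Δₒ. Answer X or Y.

X

X: Ir is in group 9, so Ir³⁺ is d⁶ (9 − 3 = 6); t2g^6 e_g^0, CFSE = -2.4Δₒ.
Y: Group 6 minus oxidation state +4 gives a d² configuration for W⁴⁺; t2g^2 e_g^0, CFSE = -0.8Δₒ.
So X has the larger |CFSE|.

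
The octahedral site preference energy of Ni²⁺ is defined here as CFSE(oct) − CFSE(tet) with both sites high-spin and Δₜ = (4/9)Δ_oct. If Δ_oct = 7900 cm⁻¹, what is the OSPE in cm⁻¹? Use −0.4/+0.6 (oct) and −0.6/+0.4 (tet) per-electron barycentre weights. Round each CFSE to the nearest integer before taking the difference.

Ni²⁺: group 10, so d-count = 10 − 2 = 8.
Octahedral high-spin t2g^6 e_g^2: CFSE = -1.2 × 7900 = -9480 cm⁻¹.
Tetrahedral: e^4 t2^4, CFSE = 4(−0.6) + 4(+0.4) = -0.8Δₜ = -0.8 × (4/9) × 7900 = -2809 cm⁻¹.
Subtracting, OSPE = -9480 − (-2809) = -6671 cm⁻¹.

-6671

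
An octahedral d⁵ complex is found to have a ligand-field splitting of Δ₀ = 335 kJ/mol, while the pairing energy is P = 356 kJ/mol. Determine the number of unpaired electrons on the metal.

Δ₀ < P, so pairing is avoided: the ground state is high-spin.
Configuration: t2g^3 e_g^2.
Unpaired electrons: 5.

5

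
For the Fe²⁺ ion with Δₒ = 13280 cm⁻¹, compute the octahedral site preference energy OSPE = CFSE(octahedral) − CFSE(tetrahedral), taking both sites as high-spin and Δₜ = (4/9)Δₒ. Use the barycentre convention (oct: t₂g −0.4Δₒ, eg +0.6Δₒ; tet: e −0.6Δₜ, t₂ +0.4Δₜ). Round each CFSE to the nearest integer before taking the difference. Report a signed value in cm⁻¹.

Group 8 minus oxidation state +2 gives a d⁶ configuration for Fe²⁺.
Octahedral high-spin t₂g⁴ eg²: CFSE = -0.4 × 13280 = -5312 cm⁻¹.
In a tetrahedral site the filling is e³ t₂³: CFSE(tet) = -0.6Δₜ = -0.6 × (4/9)(13280) = -3541 cm⁻¹.
OSPE = CFSE(oct) − CFSE(tet) = -5312 − (-3541) = -1771 cm⁻¹.

-1771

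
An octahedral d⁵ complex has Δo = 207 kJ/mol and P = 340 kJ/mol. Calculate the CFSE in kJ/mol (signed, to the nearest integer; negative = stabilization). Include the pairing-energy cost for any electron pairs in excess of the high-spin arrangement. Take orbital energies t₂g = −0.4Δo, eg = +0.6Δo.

With Δo < P the complex is high-spin.
Configuration: t₂g³ eg².
Orbital CFSE = 0.0Δo = 0.0 × 207 = 0 kJ/mol.
High-spin has no excess pairs, so no pairing correction applies.

0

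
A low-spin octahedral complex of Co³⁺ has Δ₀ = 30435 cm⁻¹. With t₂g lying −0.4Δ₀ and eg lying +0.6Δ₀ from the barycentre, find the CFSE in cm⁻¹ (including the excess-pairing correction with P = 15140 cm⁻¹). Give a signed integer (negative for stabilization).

Group 9 minus oxidation state +3 gives a d⁶ configuration for Co³⁺.
The d⁶ electrons fill as t₂g⁶ eg⁰.
The orbital stabilization is -2.4Δ₀ = -2.4 × 30435 = -73044 cm⁻¹.
High-spin d⁶ would be t₂g⁴ eg² with 1 pair; low-spin has 3, so 2 excess pairs cost +2P = +30280 cm⁻¹.
Net CFSE = -73044 + 30280 = -42764 cm⁻¹.

-42764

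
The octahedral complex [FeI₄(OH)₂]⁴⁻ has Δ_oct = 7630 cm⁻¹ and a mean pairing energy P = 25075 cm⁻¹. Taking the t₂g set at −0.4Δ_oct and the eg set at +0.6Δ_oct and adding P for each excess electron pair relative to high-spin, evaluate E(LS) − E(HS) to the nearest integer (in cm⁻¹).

34890

Ligand charges: 4×(-1) from I⁻ and 2×(-1) from OH⁻ sum to -6; with overall charge -4, Fe is +2.
Fe sits in group 8; removing 2 electrons leaves Fe²⁺ with 8 − 2 = 6 d electrons.
High-spin d⁶ fills as t₂g⁴ eg² with CFSE 4(−0.4) + 2(+0.6) = -0.4Δ_oct = -3052 cm⁻¹.
For low-spin the configuration is t₂g⁶ eg⁰: orbital energy -2.4 × 7630 = -18312 cm⁻¹, and 2 additional pairs relative to high-spin add 50150 cm⁻¹, giving 31838 cm⁻¹.
E(LS) − E(HS) = 31838 − (-3052) = 34890 cm⁻¹.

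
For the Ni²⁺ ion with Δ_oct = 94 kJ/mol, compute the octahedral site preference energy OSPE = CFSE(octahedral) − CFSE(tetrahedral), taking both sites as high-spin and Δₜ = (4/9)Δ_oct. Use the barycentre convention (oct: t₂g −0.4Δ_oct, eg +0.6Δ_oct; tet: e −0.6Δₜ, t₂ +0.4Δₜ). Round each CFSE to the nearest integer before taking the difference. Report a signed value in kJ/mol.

Group 10 minus oxidation state +2 gives a d⁸ configuration for Ni²⁺.
Octahedral high-spin t₂g⁶ eg²: CFSE = -1.2 × 94 = -113 kJ/mol.
Tetrahedral: e⁴ t₂⁴, CFSE = 4(−0.6) + 4(+0.4) = -0.8Δₜ = -0.8 × (4/9) × 94 = -33 kJ/mol.
OSPE = CFSE(oct) − CFSE(tet) = -113 − (-33) = -80 kJ/mol.

-80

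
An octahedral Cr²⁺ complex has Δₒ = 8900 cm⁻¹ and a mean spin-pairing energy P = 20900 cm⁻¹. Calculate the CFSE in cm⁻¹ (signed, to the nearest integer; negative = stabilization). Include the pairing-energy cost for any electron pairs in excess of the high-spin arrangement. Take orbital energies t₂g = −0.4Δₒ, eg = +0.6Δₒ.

Group 6 minus oxidation state +2 gives a d⁴ configuration for Cr²⁺.
Since Δₒ = 8900 cm⁻¹ < P = 20900 cm⁻¹, the complex adopts the high-spin configuration.
Configuration: t₂g³ eg¹.
Orbital CFSE = -0.6Δₒ = -0.6 × 8900 = -5340 cm⁻¹.
High-spin has no excess pairs, so no pairing correction applies.

-5340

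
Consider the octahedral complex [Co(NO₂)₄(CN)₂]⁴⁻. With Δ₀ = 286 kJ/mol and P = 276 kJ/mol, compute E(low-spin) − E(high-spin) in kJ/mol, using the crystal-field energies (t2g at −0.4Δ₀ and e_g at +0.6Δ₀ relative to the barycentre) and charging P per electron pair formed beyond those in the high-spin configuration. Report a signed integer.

-10

Ligand charges: 4×(-1) from NO₂⁻ and 2×(-1) from CN⁻ sum to -6; with overall charge -4, Co is +2.
Co is in group 9, so Co²⁺ is d⁷ (9 − 2 = 7).
High-spin: t2g^5 e_g^2, CFSE = -0.8Δ₀ = -229 kJ/mol.
Low-spin: t2g^6 e_g^1, orbital CFSE = -1.8Δ₀ = -515 kJ/mol; plus 1 excess pair × P = +276 kJ/mol; total -239 kJ/mol.
The difference is -239 − (-229) = -10 kJ/mol, so low-spin lies lower.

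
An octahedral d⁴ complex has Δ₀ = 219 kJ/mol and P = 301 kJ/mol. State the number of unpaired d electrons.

With Δ₀ < P the complex is high-spin.
That gives t₂g³ eg¹.
Unpaired electrons: 4.

4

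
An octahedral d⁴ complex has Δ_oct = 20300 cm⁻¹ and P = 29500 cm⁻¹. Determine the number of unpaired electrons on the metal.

4

Since Δ_oct = 20300 cm⁻¹ < P = 29500 cm⁻¹, the complex adopts the high-spin configuration.
That gives t₂g³ eg¹.
Unpaired electrons: 4.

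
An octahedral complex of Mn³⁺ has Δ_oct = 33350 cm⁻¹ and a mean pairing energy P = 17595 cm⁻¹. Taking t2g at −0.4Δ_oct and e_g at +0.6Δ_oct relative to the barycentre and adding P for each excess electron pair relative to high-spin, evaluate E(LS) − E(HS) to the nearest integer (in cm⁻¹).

-15755

Mn is in group 7, so Mn³⁺ is d⁴ (7 − 3 = 4).
High-spin: t2g^3 e_g^1, CFSE = -0.6Δ_oct = -20010 cm⁻¹.
For low-spin the configuration is t2g^4 e_g^0: orbital energy -1.6 × 33350 = -53360 cm⁻¹, and 1 additional pair relative to high-spin adds 17595 cm⁻¹, giving -35765 cm⁻¹.
The difference is -35765 − (-20010) = -15755 cm⁻¹, so low-spin lies lower.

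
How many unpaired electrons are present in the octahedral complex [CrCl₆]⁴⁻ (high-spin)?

4

Each Cl⁻ contributes -1; 6 × (-1) = -6. With overall charge -4, Cr is in the +2 oxidation state.
Cr is in group 6, so Cr²⁺ is d⁴ (6 − 2 = 4).
Configuration: t2g^3 e_g^1, giving 4 unpaired electrons.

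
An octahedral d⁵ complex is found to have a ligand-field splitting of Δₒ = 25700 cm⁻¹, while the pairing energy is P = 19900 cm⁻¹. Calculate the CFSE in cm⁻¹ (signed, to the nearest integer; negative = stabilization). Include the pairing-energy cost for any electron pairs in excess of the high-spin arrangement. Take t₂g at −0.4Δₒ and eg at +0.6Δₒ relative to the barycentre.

Δₒ > P, so pairing is preferred: the ground state is low-spin.
Configuration: t₂g⁵ eg⁰.
Orbital CFSE = -2.0Δₒ = -2.0 × 25700 = -51400 cm⁻¹.
Excess pairs vs high-spin: 2 − 0 = 2; pairing cost = +39800 cm⁻¹.
Net CFSE = -51400 + 39800 = -11600 cm⁻¹.

-11600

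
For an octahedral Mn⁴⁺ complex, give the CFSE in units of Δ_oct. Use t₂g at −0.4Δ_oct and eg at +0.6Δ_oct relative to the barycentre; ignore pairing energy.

Mn⁴⁺: group 7, so d-count = 7 − 4 = 3.
Configuration: t₂g³ eg⁰.
CFSE = 3(-0.4Δ_oct) + 0(0.6Δ_oct) = -1.2Δ_oct + 0.0Δ_oct = -1.2Δ_oct.

-1.2 Δ_oct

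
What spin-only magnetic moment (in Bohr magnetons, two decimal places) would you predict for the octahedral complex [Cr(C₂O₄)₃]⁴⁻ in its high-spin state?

Each C₂O₄²⁻ contributes -2; 3 × (-2) = -6. With overall charge -4, Cr is in the +2 oxidation state.
Group 6 minus oxidation state +2 gives a d⁴ configuration for Cr²⁺.
Configuration: t₂g³ eg¹ → 4 unpaired electrons.
μ(spin-only) = √[4(4+2)] = √24 ≈ 4.90 Bohr magnetons.

4.90 Bohr magnetons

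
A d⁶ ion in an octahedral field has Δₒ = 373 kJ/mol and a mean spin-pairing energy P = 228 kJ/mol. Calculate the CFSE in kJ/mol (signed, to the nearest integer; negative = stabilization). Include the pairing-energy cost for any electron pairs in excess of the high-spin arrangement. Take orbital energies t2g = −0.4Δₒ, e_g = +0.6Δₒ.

With Δₒ > P the complex is low-spin.
Filling d⁶ accordingly: t2g^6 e_g^0.
Orbital CFSE = -2.4Δₒ = -2.4 × 373 = -895 kJ/mol.
Excess pairs vs high-spin: 3 − 1 = 2; pairing cost = +456 kJ/mol.
Net CFSE = -895 + 456 = -439 kJ/mol.

-439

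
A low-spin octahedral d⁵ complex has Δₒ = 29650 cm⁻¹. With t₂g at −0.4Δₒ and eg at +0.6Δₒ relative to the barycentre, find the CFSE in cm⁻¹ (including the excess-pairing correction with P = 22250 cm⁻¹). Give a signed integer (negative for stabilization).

-14800

The d⁵ electrons fill as t₂g⁵ eg⁰.
CFSE(orbital) = 5×(-0.4Δₒ) + 0×(0.6Δₒ) = -2.0Δₒ; with Δₒ = 29650 cm⁻¹ that is -59300 cm⁻¹.
Pairing penalty: 2 pairs vs 0 in the high-spin reference → 2 extra × P = 44500 cm⁻¹.
Overall CFSE = -59300 + 44500 = -14800 cm⁻¹.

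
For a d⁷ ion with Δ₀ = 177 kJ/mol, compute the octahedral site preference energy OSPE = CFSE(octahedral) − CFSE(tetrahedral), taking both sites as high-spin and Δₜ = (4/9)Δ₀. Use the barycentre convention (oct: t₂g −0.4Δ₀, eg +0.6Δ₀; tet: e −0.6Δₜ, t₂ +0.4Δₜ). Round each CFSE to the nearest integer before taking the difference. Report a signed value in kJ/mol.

-48

Octahedral (high-spin): t2g^5 e_g^2, CFSE = 5(−0.4) + 2(+0.6) = -0.8Δ₀ = -0.8 × 177 = -142 kJ/mol.
Tetrahedral e^4 t2^3 gives -1.2Δₜ = -1.2 × (4/9) × 177 = -94 kJ/mol.
OSPE = -142 − (-94) = -48 kJ/mol.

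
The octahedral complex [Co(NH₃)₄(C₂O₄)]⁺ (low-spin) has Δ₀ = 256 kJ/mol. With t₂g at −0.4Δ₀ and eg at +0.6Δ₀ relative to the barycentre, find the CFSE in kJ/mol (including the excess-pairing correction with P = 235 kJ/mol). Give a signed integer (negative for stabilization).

Ligand charges: 4×(+0) from NH₃ and 1×(-2) from C₂O₄²⁻ sum to -2; with overall charge +1, Co is +3.
Co sits in group 9; removing 3 electrons leaves Co³⁺ with 9 − 3 = 6 d electrons.
Configuration: t₂g⁶ eg⁰.
CFSE(orbital) = 6×(-0.4Δ₀) + 0×(0.6Δ₀) = -2.4Δ₀; with Δ₀ = 256 kJ/mol that is -614 kJ/mol.
High-spin d⁶ would be t₂g⁴ eg² with 1 pair; low-spin has 3, so 2 excess pairs cost +2P = +470 kJ/mol.
Net CFSE = -614 + 470 = -144 kJ/mol.

-144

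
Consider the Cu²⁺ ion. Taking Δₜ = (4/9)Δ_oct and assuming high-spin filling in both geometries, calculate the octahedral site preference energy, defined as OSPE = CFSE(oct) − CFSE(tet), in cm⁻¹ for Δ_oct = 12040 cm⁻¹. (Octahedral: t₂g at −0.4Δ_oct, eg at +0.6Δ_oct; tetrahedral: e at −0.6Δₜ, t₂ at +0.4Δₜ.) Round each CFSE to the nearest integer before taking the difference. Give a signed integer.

-5084

Group 11 minus oxidation state +2 gives a d⁹ configuration for Cu²⁺.
Octahedral high-spin t₂g⁶ eg³: CFSE = -0.6 × 12040 = -7224 cm⁻¹.
In a tetrahedral site the filling is e⁴ t₂⁵: CFSE(tet) = -0.4Δₜ = -0.4 × (4/9)(12040) = -2140 cm⁻¹.
Subtracting, OSPE = -7224 − (-2140) = -5084 cm⁻¹.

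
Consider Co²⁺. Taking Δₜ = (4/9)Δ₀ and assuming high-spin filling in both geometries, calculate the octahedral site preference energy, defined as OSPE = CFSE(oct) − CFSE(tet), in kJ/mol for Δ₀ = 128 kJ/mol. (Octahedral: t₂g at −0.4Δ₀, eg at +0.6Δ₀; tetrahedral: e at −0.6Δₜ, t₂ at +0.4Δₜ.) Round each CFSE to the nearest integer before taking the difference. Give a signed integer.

Co sits in group 9; removing 2 electrons leaves Co²⁺ with 9 − 2 = 7 d electrons.
In an octahedral site d⁷ (HS) is t₂g⁵ eg², giving CFSE(oct) = -0.8Δ₀ = -102 kJ/mol.
In a tetrahedral site the filling is e⁴ t₂³: CFSE(tet) = -1.2Δₜ = -1.2 × (4/9)(128) = -68 kJ/mol.
OSPE = -102 − (-68) = -34 kJ/mol.

-34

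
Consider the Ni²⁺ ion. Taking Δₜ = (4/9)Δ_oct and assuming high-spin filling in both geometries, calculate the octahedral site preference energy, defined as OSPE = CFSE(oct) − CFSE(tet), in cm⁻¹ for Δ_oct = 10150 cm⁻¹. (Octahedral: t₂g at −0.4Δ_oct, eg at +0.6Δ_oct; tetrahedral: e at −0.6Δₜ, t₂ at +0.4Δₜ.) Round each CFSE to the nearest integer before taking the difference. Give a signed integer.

-8571

Group 10 minus oxidation state +2 gives a d⁸ configuration for Ni²⁺.
Octahedral high-spin t₂g⁶ eg²: CFSE = -1.2 × 10150 = -12180 cm⁻¹.
In a tetrahedral site the filling is e⁴ t₂⁴: CFSE(tet) = -0.8Δₜ = -0.8 × (4/9)(10150) = -3609 cm⁻¹.
OSPE = CFSE(oct) − CFSE(tet) = -12180 − (-3609) = -8571 cm⁻¹.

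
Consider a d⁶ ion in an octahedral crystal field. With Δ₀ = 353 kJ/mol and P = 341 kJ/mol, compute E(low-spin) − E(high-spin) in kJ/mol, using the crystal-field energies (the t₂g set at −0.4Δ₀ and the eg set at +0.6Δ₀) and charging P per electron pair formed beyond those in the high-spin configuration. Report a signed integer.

-24

High-spin d⁶ fills as t₂g⁴ eg² with CFSE 4(−0.4) + 2(+0.6) = -0.4Δ₀ = -141 kJ/mol.
Low-spin: t₂g⁶ eg⁰, orbital CFSE = -2.4Δ₀ = -847 kJ/mol; plus 2 excess pairs × P = +682 kJ/mol; total -165 kJ/mol.
The difference is -165 − (-141) = -24 kJ/mol, so low-spin lies lower.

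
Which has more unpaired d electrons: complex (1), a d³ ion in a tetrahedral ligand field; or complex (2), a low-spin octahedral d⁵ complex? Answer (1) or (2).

(1)

(1): Tetrahedral fields are weak (Δₜ ≈ 4/9 Δₒ), so electrons fill high-spin; e² t₂¹ → 3 unpaired.
(2): t₂g⁵ eg⁰ → 1 unpaired.
So (1) has more unpaired electrons.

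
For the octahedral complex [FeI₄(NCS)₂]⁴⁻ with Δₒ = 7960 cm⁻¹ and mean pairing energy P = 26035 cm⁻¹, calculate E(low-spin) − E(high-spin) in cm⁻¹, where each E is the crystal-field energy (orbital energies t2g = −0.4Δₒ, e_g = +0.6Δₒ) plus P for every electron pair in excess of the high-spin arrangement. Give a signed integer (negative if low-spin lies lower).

Ligand charges: 4×(-1) from I⁻ and 2×(-1) from NCS⁻ sum to -6; with overall charge -4, Fe is +2.
Fe²⁺: group 8, so d-count = 8 − 2 = 6.
In the high-spin limit (t2g^4 e_g^2) the orbital term is -0.4Δₒ = -3184 cm⁻¹, with no excess pairing.
For low-spin the configuration is t2g^6 e_g^0: orbital energy -2.4 × 7960 = -19104 cm⁻¹, and 2 additional pairs relative to high-spin add 52070 cm⁻¹, giving 32966 cm⁻¹.
The difference is 32966 − (-3184) = 36150 cm⁻¹, so high-spin lies lower.

36150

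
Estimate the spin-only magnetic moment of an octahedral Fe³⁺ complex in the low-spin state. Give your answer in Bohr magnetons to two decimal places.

1.73 Bohr magnetons

Group 8 minus oxidation state +3 gives a d⁵ configuration for Fe³⁺.
Configuration: t₂g⁵ eg⁰ → 1 unpaired electron.
μ(spin-only) = √[1(1+2)] = √3 ≈ 1.73 Bohr magnetons.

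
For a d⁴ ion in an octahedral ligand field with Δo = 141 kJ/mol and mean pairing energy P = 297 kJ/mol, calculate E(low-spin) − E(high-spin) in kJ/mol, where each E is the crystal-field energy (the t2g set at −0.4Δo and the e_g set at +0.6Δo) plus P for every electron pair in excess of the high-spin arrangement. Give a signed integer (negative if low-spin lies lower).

In the high-spin limit (t2g^3 e_g^1) the orbital term is -0.6Δo = -85 kJ/mol, with no excess pairing.
Low-spin t2g^4 e_g^0 gives -1.6Δo = -226 kJ/mol, but forming 1 extra pair costs 1P = 297 kJ/mol, so E(LS) = -226 + 297 = 71 kJ/mol.
E(LS) − E(HS) = 71 − (-85) = 156 kJ/mol.

156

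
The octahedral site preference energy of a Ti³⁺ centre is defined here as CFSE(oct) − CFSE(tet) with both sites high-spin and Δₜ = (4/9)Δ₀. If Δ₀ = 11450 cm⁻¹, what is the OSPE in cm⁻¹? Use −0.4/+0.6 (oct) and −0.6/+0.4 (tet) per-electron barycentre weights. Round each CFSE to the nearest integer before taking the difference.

Group 4 minus oxidation state +3 gives a d¹ configuration for Ti³⁺.
Octahedral (high-spin): t2g^1 e_g^0, CFSE = 1(−0.4) + 0(+0.6) = -0.4Δ₀ = -0.4 × 11450 = -4580 cm⁻¹.
In a tetrahedral site the filling is e^1 t2^0: CFSE(tet) = -0.6Δₜ = -0.6 × (4/9)(11450) = -3053 cm⁻¹.
OSPE = CFSE(oct) − CFSE(tet) = -4580 − (-3053) = -1527 cm⁻¹.

-1527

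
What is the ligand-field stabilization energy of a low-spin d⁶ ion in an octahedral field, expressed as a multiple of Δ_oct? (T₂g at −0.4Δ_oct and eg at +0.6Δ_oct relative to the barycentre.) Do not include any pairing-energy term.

Configuration: t₂g⁶ eg⁰.
CFSE = 6(-0.4Δ_oct) + 0(0.6Δ_oct) = -2.4Δ_oct + 0.0Δ_oct = -2.4Δ_oct.

-2.4 Δ_oct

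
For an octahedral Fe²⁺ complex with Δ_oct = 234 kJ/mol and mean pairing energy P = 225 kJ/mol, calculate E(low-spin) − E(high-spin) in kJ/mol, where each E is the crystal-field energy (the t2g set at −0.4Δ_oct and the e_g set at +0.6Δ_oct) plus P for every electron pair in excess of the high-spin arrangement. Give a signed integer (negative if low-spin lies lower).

-18

Group 8 minus oxidation state +2 gives a d⁶ configuration for Fe²⁺.
High-spin: t2g^4 e_g^2, CFSE = -0.4Δ_oct = -94 kJ/mol.
Low-spin t2g^6 e_g^0 gives -2.4Δ_oct = -562 kJ/mol, but forming 2 extra pairs costs 2P = 450 kJ/mol, so E(LS) = -562 + 450 = -112 kJ/mol.
E(LS) − E(HS) = -112 − (-94) = -18 kJ/mol.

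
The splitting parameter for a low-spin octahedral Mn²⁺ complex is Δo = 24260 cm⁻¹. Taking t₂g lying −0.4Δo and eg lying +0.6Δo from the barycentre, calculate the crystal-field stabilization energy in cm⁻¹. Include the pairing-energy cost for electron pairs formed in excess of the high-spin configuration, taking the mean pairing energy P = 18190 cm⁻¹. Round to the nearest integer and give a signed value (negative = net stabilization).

-12140

Mn is in group 7, so Mn²⁺ is d⁵ (7 − 2 = 5).
Electron filling gives t₂g⁵ eg⁰.
The orbital stabilization is -2.0Δo = -2.0 × 24260 = -48520 cm⁻¹.
High-spin d⁵ would be t₂g³ eg² with 0 pairs; low-spin has 2, so 2 excess pairs cost +2P = +36380 cm⁻¹.
Overall CFSE = -48520 + 36380 = -12140 cm⁻¹.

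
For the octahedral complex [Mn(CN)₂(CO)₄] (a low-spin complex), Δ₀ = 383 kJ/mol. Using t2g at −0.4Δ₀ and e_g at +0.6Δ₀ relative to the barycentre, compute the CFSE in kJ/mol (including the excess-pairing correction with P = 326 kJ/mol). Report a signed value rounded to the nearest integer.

-114

Ligand charges: 2×(-1) from CN⁻ and 4×(+0) from CO sum to -2; with overall charge +0, Mn is +2.
Mn is in group 7, so Mn²⁺ is d⁵ (7 − 2 = 5).
Configuration: t2g^5 e_g^0.
CFSE(orbital) = 5×(-0.4Δ₀) + 0×(0.6Δ₀) = -2.0Δ₀; with Δ₀ = 383 kJ/mol that is -766 kJ/mol.
Pairing penalty: 2 pairs vs 0 in the high-spin reference → 2 extra × P = 652 kJ/mol.
Net CFSE = -766 + 652 = -114 kJ/mol.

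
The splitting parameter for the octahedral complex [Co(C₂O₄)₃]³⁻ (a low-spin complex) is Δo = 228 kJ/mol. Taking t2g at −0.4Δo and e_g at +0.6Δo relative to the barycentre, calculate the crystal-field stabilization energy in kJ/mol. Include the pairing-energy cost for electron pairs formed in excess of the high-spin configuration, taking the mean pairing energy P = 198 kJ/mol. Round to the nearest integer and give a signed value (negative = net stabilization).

Each C₂O₄²⁻ contributes -2; 3 × (-2) = -6. With overall charge -3, Co is in the +3 oxidation state.
Co sits in group 9; removing 3 electrons leaves Co³⁺ with 9 − 3 = 6 d electrons.
The d⁶ electrons fill as t2g^6 e_g^0.
The orbital stabilization is -2.4Δo = -2.4 × 228 = -547 kJ/mol.
Relative to high-spin t2g^4 e_g^2 (1 paired), the low-spin configuration has 2 additional pairs, contributing +2 × 198 = +396 kJ/mol.
Combining: -547 + 396 = -151 kJ/mol.

-151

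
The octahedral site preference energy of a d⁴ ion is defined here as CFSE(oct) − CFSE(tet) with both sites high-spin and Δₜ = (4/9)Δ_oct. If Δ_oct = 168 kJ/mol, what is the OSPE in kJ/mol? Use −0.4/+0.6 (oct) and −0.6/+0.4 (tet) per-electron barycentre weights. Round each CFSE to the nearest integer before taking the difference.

Octahedral (high-spin): t2g^3 e_g^1, CFSE = 3(−0.4) + 1(+0.6) = -0.6Δ_oct = -0.6 × 168 = -101 kJ/mol.
In a tetrahedral site the filling is e^2 t2^2: CFSE(tet) = -0.4Δₜ = -0.4 × (4/9)(168) = -30 kJ/mol.
Subtracting, OSPE = -101 − (-30) = -71 kJ/mol.

-71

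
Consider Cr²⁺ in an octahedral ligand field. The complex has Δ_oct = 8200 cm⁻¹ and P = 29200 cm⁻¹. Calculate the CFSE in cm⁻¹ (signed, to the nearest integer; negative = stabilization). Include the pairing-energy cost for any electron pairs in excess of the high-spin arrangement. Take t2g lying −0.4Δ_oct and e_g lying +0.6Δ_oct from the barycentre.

Cr²⁺: group 6, so d-count = 6 − 2 = 4.
Δ_oct < P, so pairing is avoided: the ground state is high-spin.
Filling d⁴ accordingly: t2g^3 e_g^1.
Orbital CFSE = -0.6Δ_oct = -0.6 × 8200 = -4920 cm⁻¹.
High-spin has no excess pairs, so no pairing correction applies.

-4920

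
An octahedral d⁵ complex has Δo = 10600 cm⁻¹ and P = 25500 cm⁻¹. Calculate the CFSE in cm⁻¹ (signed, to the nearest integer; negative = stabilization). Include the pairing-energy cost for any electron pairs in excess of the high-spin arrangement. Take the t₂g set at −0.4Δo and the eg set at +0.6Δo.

Δo < P, so pairing is avoided: the ground state is high-spin.
Configuration: t₂g³ eg².
Orbital CFSE = 0.0Δo = 0.0 × 10600 = 0 cm⁻¹.
High-spin has no excess pairs, so no pairing correction applies.

0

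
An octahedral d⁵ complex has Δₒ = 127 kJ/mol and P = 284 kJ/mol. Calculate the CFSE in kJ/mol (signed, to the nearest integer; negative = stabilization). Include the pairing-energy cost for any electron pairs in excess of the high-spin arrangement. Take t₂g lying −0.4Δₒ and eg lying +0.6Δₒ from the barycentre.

Here Δₒ < P (127 < 284), so the high-spin state is favoured.
Filling d⁵ accordingly: t₂g³ eg².
Orbital CFSE = 0.0Δₒ = 0.0 × 127 = 0 kJ/mol.
High-spin has no excess pairs, so no pairing correction applies.

0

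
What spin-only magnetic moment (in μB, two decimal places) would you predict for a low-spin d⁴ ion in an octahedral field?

2.83 μB

Configuration: t₂g⁴ eg⁰ → 2 unpaired electrons.
μ(spin-only) = √[2(2+2)] = √8 ≈ 2.83 μB.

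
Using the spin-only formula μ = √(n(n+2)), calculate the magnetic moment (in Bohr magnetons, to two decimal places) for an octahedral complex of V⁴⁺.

Group 5 minus oxidation state +4 gives a d¹ configuration for V⁴⁺.
Configuration: t₂g¹ eg⁰ → 1 unpaired electron.
μ(spin-only) = √[1(1+2)] = √3 ≈ 1.73 Bohr magnetons.

1.73 Bohr magnetons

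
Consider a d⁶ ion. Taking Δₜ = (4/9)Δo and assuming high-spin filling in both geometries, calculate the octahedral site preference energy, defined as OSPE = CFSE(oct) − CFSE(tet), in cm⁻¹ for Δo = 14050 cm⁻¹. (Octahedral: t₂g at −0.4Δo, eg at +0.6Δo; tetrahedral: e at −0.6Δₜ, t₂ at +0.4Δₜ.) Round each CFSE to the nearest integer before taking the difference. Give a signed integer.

-1873

Octahedral (high-spin): t₂g⁴ eg², CFSE = 4(−0.4) + 2(+0.6) = -0.4Δo = -0.4 × 14050 = -5620 cm⁻¹.
In a tetrahedral site the filling is e³ t₂³: CFSE(tet) = -0.6Δₜ = -0.6 × (4/9)(14050) = -3747 cm⁻¹.
OSPE = -5620 − (-3747) = -1873 cm⁻¹.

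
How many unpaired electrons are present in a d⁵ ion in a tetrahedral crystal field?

5

With tetrahedral geometry the complex is necessarily high-spin.
Configuration: e² t₂³, giving 5 unpaired electrons.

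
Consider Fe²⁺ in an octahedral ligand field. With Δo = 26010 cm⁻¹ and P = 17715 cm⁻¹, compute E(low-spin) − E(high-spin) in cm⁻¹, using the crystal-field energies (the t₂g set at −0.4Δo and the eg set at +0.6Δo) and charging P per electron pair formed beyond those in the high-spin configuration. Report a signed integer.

-16590

Fe²⁺: group 8, so d-count = 8 − 2 = 6.
In the high-spin limit (t₂g⁴ eg²) the orbital term is -0.4Δo = -10404 cm⁻¹, with no excess pairing.
Low-spin t₂g⁶ eg⁰ gives -2.4Δo = -62424 cm⁻¹, but forming 2 extra pairs costs 2P = 35430 cm⁻¹, so E(LS) = -62424 + 35430 = -26994 cm⁻¹.
E(LS) − E(HS) = -26994 − (-10404) = -16590 cm⁻¹.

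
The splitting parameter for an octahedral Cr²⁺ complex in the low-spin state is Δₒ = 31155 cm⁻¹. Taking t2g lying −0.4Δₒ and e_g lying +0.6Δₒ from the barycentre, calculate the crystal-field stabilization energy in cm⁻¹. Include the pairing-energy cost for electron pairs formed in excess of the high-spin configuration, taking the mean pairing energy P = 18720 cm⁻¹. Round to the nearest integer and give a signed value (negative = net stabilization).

Cr is in group 6, so Cr²⁺ is d⁴ (6 − 2 = 4).
Configuration: t2g^4 e_g^0.
The orbital stabilization is -1.6Δₒ = -1.6 × 31155 = -49848 cm⁻¹.
Pairing penalty: 1 pair vs 0 in the high-spin reference → 1 extra × P = 18720 cm⁻¹.
Combining: -49848 + 18720 = -31128 cm⁻¹.

-31128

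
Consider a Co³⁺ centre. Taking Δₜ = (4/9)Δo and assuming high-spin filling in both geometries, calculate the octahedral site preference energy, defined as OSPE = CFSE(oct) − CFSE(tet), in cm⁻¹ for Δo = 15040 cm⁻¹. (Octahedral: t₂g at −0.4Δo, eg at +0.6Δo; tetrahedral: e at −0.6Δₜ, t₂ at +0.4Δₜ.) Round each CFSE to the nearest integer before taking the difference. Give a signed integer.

Co sits in group 9; removing 3 electrons leaves Co³⁺ with 9 − 3 = 6 d electrons.
Octahedral (high-spin): t2g^4 e_g^2, CFSE = 4(−0.4) + 2(+0.6) = -0.4Δo = -0.4 × 15040 = -6016 cm⁻¹.
In a tetrahedral site the filling is e^3 t2^3: CFSE(tet) = -0.6Δₜ = -0.6 × (4/9)(15040) = -4011 cm⁻¹.
OSPE = -6016 − (-4011) = -2005 cm⁻¹.

-2005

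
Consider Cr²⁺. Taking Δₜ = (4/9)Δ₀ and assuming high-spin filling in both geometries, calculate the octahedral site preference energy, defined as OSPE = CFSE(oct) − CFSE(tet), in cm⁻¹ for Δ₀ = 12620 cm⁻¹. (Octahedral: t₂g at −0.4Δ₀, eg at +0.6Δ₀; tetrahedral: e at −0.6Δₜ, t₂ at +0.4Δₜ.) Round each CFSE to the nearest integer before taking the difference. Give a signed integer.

-5328

Cr sits in group 6; removing 2 electrons leaves Cr²⁺ with 6 − 2 = 4 d electrons.
In an octahedral site d⁴ (HS) is t₂g³ eg¹, giving CFSE(oct) = -0.6Δ₀ = -7572 cm⁻¹.
Tetrahedral e² t₂² gives -0.4Δₜ = -0.4 × (4/9) × 12620 = -2244 cm⁻¹.
OSPE = CFSE(oct) − CFSE(tet) = -7572 − (-2244) = -5328 cm⁻¹.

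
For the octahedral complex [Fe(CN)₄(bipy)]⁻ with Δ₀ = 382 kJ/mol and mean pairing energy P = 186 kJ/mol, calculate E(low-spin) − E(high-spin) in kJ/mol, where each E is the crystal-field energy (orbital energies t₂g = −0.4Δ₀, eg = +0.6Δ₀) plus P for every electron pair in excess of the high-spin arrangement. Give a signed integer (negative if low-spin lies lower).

Ligand charges: 4×(-1) from CN⁻ and 1×(+0) from bipy sum to -4; with overall charge -1, Fe is +3.
Fe is in group 8, so Fe³⁺ is d⁵ (8 − 3 = 5).
In the high-spin limit (t₂g³ eg²) the orbital term is 0.0Δ₀ = 0 kJ/mol, with no excess pairing.
Low-spin t₂g⁵ eg⁰ gives -2.0Δ₀ = -764 kJ/mol, but forming 2 extra pairs costs 2P = 372 kJ/mol, so E(LS) = -764 + 372 = -392 kJ/mol.
The difference is -392 − (0) = -392 kJ/mol, so low-spin lies lower.

-392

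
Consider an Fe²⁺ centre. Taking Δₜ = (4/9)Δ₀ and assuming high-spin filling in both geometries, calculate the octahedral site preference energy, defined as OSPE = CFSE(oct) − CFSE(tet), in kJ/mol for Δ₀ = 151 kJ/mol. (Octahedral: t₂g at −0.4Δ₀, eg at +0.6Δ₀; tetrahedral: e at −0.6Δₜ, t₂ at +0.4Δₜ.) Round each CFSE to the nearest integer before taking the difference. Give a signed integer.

Fe²⁺: group 8, so d-count = 8 − 2 = 6.
In an octahedral site d⁶ (HS) is t₂g⁴ eg², giving CFSE(oct) = -0.4Δ₀ = -60 kJ/mol.
In a tetrahedral site the filling is e³ t₂³: CFSE(tet) = -0.6Δₜ = -0.6 × (4/9)(151) = -40 kJ/mol.
Subtracting, OSPE = -60 − (-40) = -20 kJ/mol.

-20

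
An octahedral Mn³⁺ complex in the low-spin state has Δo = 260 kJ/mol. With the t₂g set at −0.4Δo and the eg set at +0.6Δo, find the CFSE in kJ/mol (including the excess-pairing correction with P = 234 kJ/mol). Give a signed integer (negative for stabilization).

-182

Mn is in group 7, so Mn³⁺ is d⁴ (7 − 3 = 4).
Electron filling gives t₂g⁴ eg⁰.
Orbital CFSE = 4(-0.4) + 0(0.6) = -1.6Δo = -1.6 × 260 = -416 kJ/mol.
High-spin d⁴ would be t₂g³ eg¹ with 0 pairs; low-spin has 1, so 1 excess pair costs +1P = +234 kJ/mol.
Combining: -416 + 234 = -182 kJ/mol.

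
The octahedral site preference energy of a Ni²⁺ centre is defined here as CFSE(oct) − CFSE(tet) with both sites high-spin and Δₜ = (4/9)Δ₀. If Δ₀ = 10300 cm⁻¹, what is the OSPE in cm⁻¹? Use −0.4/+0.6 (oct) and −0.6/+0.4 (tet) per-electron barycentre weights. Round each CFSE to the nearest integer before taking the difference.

Group 10 minus oxidation state +2 gives a d⁸ configuration for Ni²⁺.
Octahedral (high-spin): t2g^6 e_g^2, CFSE = 6(−0.4) + 2(+0.6) = -1.2Δ₀ = -1.2 × 10300 = -12360 cm⁻¹.
Tetrahedral e^4 t2^4 gives -0.8Δₜ = -0.8 × (4/9) × 10300 = -3662 cm⁻¹.
OSPE = CFSE(oct) − CFSE(tet) = -12360 − (-3662) = -8698 cm⁻¹.

-8698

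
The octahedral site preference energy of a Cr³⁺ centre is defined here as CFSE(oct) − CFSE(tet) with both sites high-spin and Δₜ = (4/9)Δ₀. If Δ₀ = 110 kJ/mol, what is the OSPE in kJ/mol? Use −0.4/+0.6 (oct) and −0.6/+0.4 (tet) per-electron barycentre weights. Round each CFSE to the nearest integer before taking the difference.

-93

Cr³⁺: group 6, so d-count = 6 − 3 = 3.
Octahedral (high-spin): t₂g³ eg⁰, CFSE = 3(−0.4) + 0(+0.6) = -1.2Δ₀ = -1.2 × 110 = -132 kJ/mol.
Tetrahedral e² t₂¹ gives -0.8Δₜ = -0.8 × (4/9) × 110 = -39 kJ/mol.
Subtracting, OSPE = -132 − (-39) = -93 kJ/mol.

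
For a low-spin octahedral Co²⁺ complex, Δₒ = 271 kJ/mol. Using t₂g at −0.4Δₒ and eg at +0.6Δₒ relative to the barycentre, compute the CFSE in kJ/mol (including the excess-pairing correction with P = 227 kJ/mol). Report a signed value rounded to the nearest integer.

Co is in group 9, so Co²⁺ is d⁷ (9 − 2 = 7).
Configuration: t₂g⁶ eg¹.
The orbital stabilization is -1.8Δₒ = -1.8 × 271 = -488 kJ/mol.
Pairing penalty: 3 pairs vs 2 in the high-spin reference → 1 extra × P = 227 kJ/mol.
Overall CFSE = -488 + 227 = -261 kJ/mol.

-261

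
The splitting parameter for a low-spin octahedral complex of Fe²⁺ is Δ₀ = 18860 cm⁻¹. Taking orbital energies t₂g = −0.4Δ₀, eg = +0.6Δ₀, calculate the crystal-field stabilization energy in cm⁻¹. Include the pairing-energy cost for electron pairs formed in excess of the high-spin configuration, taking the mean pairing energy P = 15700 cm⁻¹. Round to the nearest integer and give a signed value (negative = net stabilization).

Fe²⁺: group 8, so d-count = 8 − 2 = 6.
Configuration: t₂g⁶ eg⁰.
CFSE(orbital) = 6×(-0.4Δ₀) + 0×(0.6Δ₀) = -2.4Δ₀; with Δ₀ = 18860 cm⁻¹ that is -45264 cm⁻¹.
High-spin d⁶ would be t₂g⁴ eg² with 1 pair; low-spin has 3, so 2 excess pairs cost +2P = +31400 cm⁻¹.
Net CFSE = -45264 + 31400 = -13864 cm⁻¹.

-13864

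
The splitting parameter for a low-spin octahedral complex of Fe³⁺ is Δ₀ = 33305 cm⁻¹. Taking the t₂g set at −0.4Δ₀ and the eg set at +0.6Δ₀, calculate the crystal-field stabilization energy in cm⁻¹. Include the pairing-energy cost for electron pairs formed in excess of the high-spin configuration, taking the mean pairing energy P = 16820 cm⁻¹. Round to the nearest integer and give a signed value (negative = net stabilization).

Group 8 minus oxidation state +3 gives a d⁵ configuration for Fe³⁺.
Configuration: t₂g⁵ eg⁰.
Orbital CFSE = 5(-0.4) + 0(0.6) = -2.0Δ₀ = -2.0 × 33305 = -66610 cm⁻¹.
Pairing penalty: 2 pairs vs 0 in the high-spin reference → 2 extra × P = 33640 cm⁻¹.
Net CFSE = -66610 + 33640 = -32970 cm⁻¹.

-32970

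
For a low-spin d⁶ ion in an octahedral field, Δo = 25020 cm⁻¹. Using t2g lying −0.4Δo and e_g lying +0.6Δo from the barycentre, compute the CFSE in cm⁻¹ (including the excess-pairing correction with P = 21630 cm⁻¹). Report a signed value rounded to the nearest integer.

The d⁶ electrons fill as t2g^6 e_g^0.
CFSE(orbital) = 6×(-0.4Δo) + 0×(0.6Δo) = -2.4Δo; with Δo = 25020 cm⁻¹ that is -60048 cm⁻¹.
High-spin d⁶ would be t2g^4 e_g^2 with 1 pair; low-spin has 3, so 2 excess pairs cost +2P = +43260 cm⁻¹.
Overall CFSE = -60048 + 43260 = -16788 cm⁻¹.

-16788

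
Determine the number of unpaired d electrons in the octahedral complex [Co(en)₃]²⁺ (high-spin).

3

en is neutral, so the +2 overall charge sits on Co: oxidation state +2.
Co is in group 9, so Co²⁺ is d⁷ (9 − 2 = 7).
Configuration: t2g^5 e_g^2, giving 3 unpaired electrons.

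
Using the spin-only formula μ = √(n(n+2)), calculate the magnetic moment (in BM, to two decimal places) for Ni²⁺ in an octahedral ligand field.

Group 10 minus oxidation state +2 gives a d⁸ configuration for Ni²⁺.
Configuration: t2g^6 e_g^2 → 2 unpaired electrons.
μ(spin-only) = √[2(2+2)] = √8 ≈ 2.83 BM.

2.83 BM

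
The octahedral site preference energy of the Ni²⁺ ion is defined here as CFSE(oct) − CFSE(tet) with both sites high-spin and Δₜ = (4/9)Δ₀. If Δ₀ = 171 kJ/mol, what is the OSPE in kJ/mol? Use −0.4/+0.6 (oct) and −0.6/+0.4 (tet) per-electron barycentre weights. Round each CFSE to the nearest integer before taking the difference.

-144

Ni sits in group 10; removing 2 electrons leaves Ni²⁺ with 10 − 2 = 8 d electrons.
Octahedral high-spin t₂g⁶ eg²: CFSE = -1.2 × 171 = -205 kJ/mol.
Tetrahedral: e⁴ t₂⁴, CFSE = 4(−0.6) + 4(+0.4) = -0.8Δₜ = -0.8 × (4/9) × 171 = -61 kJ/mol.
Subtracting, OSPE = -205 − (-61) = -144 kJ/mol.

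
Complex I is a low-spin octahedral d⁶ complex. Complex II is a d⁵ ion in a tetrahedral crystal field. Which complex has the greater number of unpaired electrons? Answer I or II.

I: t₂g⁶ eg⁰ → 0 unpaired.
II: With tetrahedral geometry the complex is necessarily high-spin; e² t₂³ → 5 unpaired.
So II has more unpaired electrons.

II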